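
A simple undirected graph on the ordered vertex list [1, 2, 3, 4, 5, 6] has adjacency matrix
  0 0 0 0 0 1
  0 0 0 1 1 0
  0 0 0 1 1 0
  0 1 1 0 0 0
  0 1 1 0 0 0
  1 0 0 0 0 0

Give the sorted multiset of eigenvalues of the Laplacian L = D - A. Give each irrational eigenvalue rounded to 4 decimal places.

[0, 0, 2, 2, 2, 4]

With the vertex order [1, 2, 3, 4, 5, 6], the degrees are [1, 2, 2, 2, 2, 1], giving D = diag(1, 2, 2, 2, 2, 1) and L = D - A. The multiplicity of 0 as a Laplacian eigenvalue equals the number of connected components. The 2 zero eigenvalues correspond to the 2 connected components. The largest eigenvalue, 4, is at most the vertex count 6.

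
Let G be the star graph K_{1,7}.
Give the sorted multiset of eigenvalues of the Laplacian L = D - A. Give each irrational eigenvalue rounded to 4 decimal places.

The graph has 8 vertices and degree multiset [7, 1, 1, 1, 1, 1, 1, 1]; D is the diagonal matrix of degrees and L = D - A. Diagonalising L (or applying a numerical eigensolver to the 8x8 matrix) gives the spectrum above. The single zero eigenvalue shows the graph is connected. There is one zero in the spectrum, matching the 1 component.

[0, 1, 1, 1, 1, 1, 1, 8]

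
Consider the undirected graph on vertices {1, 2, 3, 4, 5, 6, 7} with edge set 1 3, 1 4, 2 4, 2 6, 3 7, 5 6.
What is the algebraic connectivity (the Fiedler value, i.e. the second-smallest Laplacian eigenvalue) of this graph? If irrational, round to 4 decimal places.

0.1981

With the vertex order [1, 2, 3, 4, 5, 6, 7], the degrees are [2, 2, 2, 2, 1, 2, 1], giving D = diag(2, 2, 2, 2, 1, 2, 1) and L = D - A. The smallest Laplacian eigenvalue is always 0. The next one, lambda_2 = 0.1981, measures how hard the graph is to disconnect: larger values mean better connectivity. The largest eigenvalue, 3.8019, is at most the vertex count 7. The eigenvalues sum to 12, which equals trace(L) = 2|E|.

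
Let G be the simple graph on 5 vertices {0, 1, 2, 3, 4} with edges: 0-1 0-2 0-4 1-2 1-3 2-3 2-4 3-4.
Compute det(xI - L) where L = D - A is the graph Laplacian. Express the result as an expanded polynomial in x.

Reading degrees in the order [0, 1, 2, 3, 4] gives [3, 3, 4, 3, 3]; set D = diag(3, 3, 4, 3, 3) and form L = D - A. The eigenvalues of L are [0, 3, 3, 5, 5]; the characteristic polynomial is the product of (x - lambda_i), which multiplies out to x^5 - 16x^4 + 94x^3 - 240x^2 + 225x. The coefficient of x^4 equals -trace(L) = -16, matching the sum of degrees. By the matrix-tree theorem the graph has (1/5) * product of the nonzero eigenvalues = 45 spanning trees. The largest eigenvalue, 5, is at most the vertex count 5.

x^5 - 16x^4 + 94x^3 - 240x^2 + 225x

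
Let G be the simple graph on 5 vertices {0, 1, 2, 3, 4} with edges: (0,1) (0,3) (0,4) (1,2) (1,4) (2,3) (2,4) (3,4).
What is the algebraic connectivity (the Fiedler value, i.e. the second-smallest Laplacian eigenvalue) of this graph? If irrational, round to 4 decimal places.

Reading degrees in the order [0, 1, 2, 3, 4] gives [3, 3, 3, 3, 4]; set D = diag(3, 3, 3, 3, 4) and form L = D - A. Computing the eigenvalues of L and sorting gives [0, 3, 3, 5, 5]. The Fiedler value lambda_2 = 3 is strictly positive, so the graph is connected.

3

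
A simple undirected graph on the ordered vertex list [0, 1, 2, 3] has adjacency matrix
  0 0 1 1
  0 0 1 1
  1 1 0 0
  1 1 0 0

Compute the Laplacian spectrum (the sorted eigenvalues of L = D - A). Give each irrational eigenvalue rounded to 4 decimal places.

[0, 2, 2, 4]

With the vertex order [0, 1, 2, 3], the degrees are [2, 2, 2, 2], giving D = diag(2, 2, 2, 2) and L = D - A. L is symmetric positive semidefinite, so every eigenvalue is real and nonnegative. The single zero eigenvalue shows the graph is connected. There is one zero in the spectrum, matching the 1 component.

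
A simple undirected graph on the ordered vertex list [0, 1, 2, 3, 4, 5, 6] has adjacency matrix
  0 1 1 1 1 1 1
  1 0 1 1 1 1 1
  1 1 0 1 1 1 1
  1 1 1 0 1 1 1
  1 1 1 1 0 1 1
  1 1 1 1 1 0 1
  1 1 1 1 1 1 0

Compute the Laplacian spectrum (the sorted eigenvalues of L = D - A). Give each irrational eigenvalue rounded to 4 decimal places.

[0, 7, 7, 7, 7, 7, 7]

Each diagonal entry of L is the vertex degree and each off-diagonal entry is -1 where an edge is present, 0 otherwise; in the order [0, 1, 2, 3, 4, 5, 6] the diagonal is [6, 6, 6, 6, 6, 6, 6]. The multiplicity of 0 as a Laplacian eigenvalue equals the number of connected components. The single zero eigenvalue shows the graph is connected.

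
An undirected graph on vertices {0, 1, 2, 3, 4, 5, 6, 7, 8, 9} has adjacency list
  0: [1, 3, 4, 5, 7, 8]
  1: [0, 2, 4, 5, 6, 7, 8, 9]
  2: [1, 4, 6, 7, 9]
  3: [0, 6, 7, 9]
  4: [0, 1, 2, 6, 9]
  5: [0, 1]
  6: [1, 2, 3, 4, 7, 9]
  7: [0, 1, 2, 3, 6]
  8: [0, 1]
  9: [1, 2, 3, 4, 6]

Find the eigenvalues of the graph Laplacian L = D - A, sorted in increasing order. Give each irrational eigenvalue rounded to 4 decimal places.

With the vertex order [0, 1, 2, 3, 4, 5, 6, 7, 8, 9], the degrees are [6, 8, 5, 4, 5, 2, 6, 5, 2, 5], giving D = diag(6, 8, 5, 4, 5, 2, 6, 5, 2, 5) and L = D - A. The multiplicity of 0 as a Laplacian eigenvalue equals the number of connected components. The largest eigenvalue, 9.1498, is at most the vertex count 10.

[0, 1.6984, 2, 3.6784, 4.7743, 5.4420, 6.6982, 6.7269, 7.8319, 9.1498]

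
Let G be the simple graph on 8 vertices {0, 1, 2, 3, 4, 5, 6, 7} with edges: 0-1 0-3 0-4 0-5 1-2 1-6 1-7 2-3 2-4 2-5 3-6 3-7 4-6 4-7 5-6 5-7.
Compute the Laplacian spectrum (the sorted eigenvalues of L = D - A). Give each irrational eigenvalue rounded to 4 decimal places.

[0, 4, 4, 4, 4, 4, 4, 8]

Reading degrees in the order [0, 1, 2, 3, 4, 5, 6, 7] gives [4, 4, 4, 4, 4, 4, 4, 4]; set D = diag(4, 4, 4, 4, 4, 4, 4, 4) and form L = D - A. L is symmetric positive semidefinite, so every eigenvalue is real and nonnegative. By the matrix-tree theorem the graph has (1/8) * product of the nonzero eigenvalues = 4096 spanning trees. The largest eigenvalue, 8, is at most the vertex count 8.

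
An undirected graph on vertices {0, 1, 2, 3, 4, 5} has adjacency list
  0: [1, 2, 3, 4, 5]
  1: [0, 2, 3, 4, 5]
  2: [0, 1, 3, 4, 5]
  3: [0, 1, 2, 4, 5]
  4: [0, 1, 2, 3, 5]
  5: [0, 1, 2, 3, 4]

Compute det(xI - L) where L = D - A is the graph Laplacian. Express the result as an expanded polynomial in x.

Each diagonal entry of L is the vertex degree and each off-diagonal entry is -1 where an edge is present, 0 otherwise; in the order [0, 1, 2, 3, 4, 5] the diagonal is [5, 5, 5, 5, 5, 5]. L has integer entries, so p(x) = det(xI - L) has integer coefficients. Expanding the determinant yields x^6 - 30x^5 + 360x^4 - 2160x^3 + 6480x^2 - 7776x. The constant term is 0 because L is singular (the all-ones vector lies in its kernel). The largest eigenvalue, 6, is at most the vertex count 6.

x^6 - 30x^5 + 360x^4 - 2160x^3 + 6480x^2 - 7776x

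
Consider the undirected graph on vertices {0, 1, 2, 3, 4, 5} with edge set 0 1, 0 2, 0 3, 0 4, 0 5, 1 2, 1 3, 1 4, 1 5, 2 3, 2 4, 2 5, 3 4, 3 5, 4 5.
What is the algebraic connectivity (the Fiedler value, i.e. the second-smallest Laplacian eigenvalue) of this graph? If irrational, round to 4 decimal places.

6

Each diagonal entry of L is the vertex degree and each off-diagonal entry is -1 where an edge is present, 0 otherwise; in the order [0, 1, 2, 3, 4, 5] the diagonal is [5, 5, 5, 5, 5, 5]. The smallest Laplacian eigenvalue is always 0. The next one, lambda_2 = 6, measures how hard the graph is to disconnect: larger values mean better connectivity. The largest eigenvalue, 6, is at most the vertex count 6.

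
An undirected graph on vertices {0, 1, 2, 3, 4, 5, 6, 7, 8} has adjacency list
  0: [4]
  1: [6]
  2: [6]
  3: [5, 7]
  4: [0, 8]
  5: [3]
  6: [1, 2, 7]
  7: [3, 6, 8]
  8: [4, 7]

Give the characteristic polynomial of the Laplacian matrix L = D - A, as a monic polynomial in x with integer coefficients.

x^9 - 16x^8 + 103x^7 - 344x^6 + 641x^5 - 668x^4 + 370x^3 - 96x^2 + 9x

Reading degrees in the order [0, 1, 2, 3, 4, 5, 6, 7, 8] gives [1, 1, 1, 2, 2, 1, 3, 3, 2]; set D = diag(1, 1, 1, 2, 2, 1, 3, 3, 2) and form L = D - A. Computing det(xI - L) by cofactor expansion (or equivalently via sum-over-permutations) gives x^9 - 16x^8 + 103x^7 - 344x^6 + 641x^5 - 668x^4 + 370x^3 - 96x^2 + 9x. Since p(0) = det(-L) = 0, x divides p(x). The largest eigenvalue, 4.7049, is at most the vertex count 9.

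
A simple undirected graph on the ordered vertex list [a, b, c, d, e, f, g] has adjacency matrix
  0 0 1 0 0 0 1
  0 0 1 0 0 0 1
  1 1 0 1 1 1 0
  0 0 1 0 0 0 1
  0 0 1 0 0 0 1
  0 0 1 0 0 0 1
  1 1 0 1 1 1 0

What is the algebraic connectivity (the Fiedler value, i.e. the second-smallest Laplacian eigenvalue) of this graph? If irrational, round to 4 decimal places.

2

Each diagonal entry of L is the vertex degree and each off-diagonal entry is -1 where an edge is present, 0 otherwise; in the order [a, b, c, d, e, f, g] the diagonal is [2, 2, 5, 2, 2, 2, 5]. Computing the eigenvalues of L and sorting gives [0, 2, 2, 2, 2, 5, 7]. The Fiedler value lambda_2 = 2 is strictly positive, so the graph is connected.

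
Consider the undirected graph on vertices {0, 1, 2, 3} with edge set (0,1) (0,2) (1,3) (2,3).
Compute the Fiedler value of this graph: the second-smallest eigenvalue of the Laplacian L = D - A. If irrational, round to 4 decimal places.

2

Each diagonal entry of L is the vertex degree and each off-diagonal entry is -1 where an edge is present, 0 otherwise; in the order [0, 1, 2, 3] the diagonal is [2, 2, 2, 2]. The smallest Laplacian eigenvalue is always 0. The next one, lambda_2 = 2, measures how hard the graph is to disconnect: larger values mean better connectivity. By the matrix-tree theorem the graph has (1/4) * product of the nonzero eigenvalues = 4 spanning trees.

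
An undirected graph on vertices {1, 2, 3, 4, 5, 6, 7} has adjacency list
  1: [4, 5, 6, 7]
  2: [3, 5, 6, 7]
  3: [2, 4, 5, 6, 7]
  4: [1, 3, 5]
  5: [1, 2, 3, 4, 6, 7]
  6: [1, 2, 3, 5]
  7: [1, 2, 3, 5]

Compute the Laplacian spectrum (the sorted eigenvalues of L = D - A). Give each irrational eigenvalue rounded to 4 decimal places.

With the vertex order [1, 2, 3, 4, 5, 6, 7], the degrees are [4, 4, 5, 3, 6, 4, 4], giving D = diag(4, 4, 5, 3, 6, 4, 4) and L = D - A. The multiplicity of 0 as a Laplacian eigenvalue equals the number of connected components. The single zero eigenvalue shows the graph is connected. There is one zero in the spectrum, matching the 1 component.

[0, 2.7857, 4, 4, 5.5392, 6.6751, 7]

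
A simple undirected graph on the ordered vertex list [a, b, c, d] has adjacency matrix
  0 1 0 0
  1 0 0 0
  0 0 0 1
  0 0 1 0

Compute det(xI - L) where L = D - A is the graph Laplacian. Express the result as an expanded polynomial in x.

Reading degrees in the order [a, b, c, d] gives [1, 1, 1, 1]; set D = diag(1, 1, 1, 1) and form L = D - A. Computing det(xI - L) by cofactor expansion (or equivalently via sum-over-permutations) gives x^4 - 4x^3 + 4x^2. Since p(0) = det(-L) = 0, x divides p(x). The largest eigenvalue, 2, is at most the vertex count 4.

x^4 - 4x^3 + 4x^2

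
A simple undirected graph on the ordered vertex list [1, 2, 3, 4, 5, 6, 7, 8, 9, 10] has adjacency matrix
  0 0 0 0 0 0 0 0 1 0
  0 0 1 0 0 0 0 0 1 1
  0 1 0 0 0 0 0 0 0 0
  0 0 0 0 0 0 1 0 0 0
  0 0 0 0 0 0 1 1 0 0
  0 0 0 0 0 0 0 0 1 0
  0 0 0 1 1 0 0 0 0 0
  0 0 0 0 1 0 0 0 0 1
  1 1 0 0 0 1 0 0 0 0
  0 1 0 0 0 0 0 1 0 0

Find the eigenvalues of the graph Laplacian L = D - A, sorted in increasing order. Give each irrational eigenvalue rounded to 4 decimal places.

Each diagonal entry of L is the vertex degree and each off-diagonal entry is -1 where an edge is present, 0 otherwise; in the order [1, 2, 3, 4, 5, 6, 7, 8, 9, 10] the diagonal is [1, 3, 1, 1, 2, 1, 2, 2, 3, 2]. L is symmetric positive semidefinite, so every eigenvalue is real and nonnegative.

[0, 0.1236, 0.4790, 0.7723, 1, 1.5904, 2.5350, 3.1669, 3.6885, 4.6442]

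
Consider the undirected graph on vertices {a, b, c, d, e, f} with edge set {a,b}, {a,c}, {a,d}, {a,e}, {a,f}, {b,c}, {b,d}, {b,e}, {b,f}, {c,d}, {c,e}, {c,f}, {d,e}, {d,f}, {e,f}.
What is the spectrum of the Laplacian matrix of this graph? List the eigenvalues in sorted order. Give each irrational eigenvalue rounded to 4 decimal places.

With the vertex order [a, b, c, d, e, f], the degrees are [5, 5, 5, 5, 5, 5], giving D = diag(5, 5, 5, 5, 5, 5) and L = D - A. Diagonalising L (or applying a numerical eigensolver to the 6x6 matrix) gives the spectrum above. The largest eigenvalue, 6, is at most the vertex count 6.

[0, 6, 6, 6, 6, 6]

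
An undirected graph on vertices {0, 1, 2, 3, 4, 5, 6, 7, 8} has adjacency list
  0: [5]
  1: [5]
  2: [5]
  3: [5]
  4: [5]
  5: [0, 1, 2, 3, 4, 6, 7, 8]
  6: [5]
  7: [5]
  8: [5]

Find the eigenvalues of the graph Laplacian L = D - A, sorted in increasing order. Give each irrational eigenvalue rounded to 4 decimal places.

[0, 1, 1, 1, 1, 1, 1, 1, 9]

Reading degrees in the order [0, 1, 2, 3, 4, 5, 6, 7, 8] gives [1, 1, 1, 1, 1, 8, 1, 1, 1]; set D = diag(1, 1, 1, 1, 1, 8, 1, 1, 1) and form L = D - A. Diagonalising L (or applying a numerical eigensolver to the 9x9 matrix) gives the spectrum above. The eigenvalues sum to 16, which equals trace(L) = 2|E|. By the matrix-tree theorem the graph has (1/9) * product of the nonzero eigenvalues = 1 spanning tree.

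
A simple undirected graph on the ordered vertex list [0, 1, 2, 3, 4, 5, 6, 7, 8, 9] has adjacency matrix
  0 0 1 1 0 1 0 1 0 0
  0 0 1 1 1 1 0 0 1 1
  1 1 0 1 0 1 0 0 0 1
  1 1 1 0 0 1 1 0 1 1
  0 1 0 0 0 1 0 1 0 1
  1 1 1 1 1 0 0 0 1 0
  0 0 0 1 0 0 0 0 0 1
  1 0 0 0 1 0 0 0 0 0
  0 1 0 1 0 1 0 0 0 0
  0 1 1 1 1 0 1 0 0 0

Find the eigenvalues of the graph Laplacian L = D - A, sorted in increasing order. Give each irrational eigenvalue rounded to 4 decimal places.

[0, 1.4446, 1.9811, 3.2651, 3.3755, 5.1282, 6.1392, 7.0311, 7.4432, 8.1919]

With the vertex order [0, 1, 2, 3, 4, 5, 6, 7, 8, 9], the degrees are [4, 6, 5, 7, 4, 6, 2, 2, 3, 5], giving D = diag(4, 6, 5, 7, 4, 6, 2, 2, 3, 5) and L = D - A. Since every row of L sums to 0, the all-ones vector is in the kernel and 0 is an eigenvalue. The single zero eigenvalue shows the graph is connected. The eigenvalues sum to 44, which equals trace(L) = 2|E|.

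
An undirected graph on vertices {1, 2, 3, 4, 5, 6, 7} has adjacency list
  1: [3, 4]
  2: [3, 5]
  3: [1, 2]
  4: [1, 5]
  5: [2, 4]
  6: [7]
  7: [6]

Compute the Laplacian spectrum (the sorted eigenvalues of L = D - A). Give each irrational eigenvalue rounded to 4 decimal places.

With the vertex order [1, 2, 3, 4, 5, 6, 7], the degrees are [2, 2, 2, 2, 2, 1, 1], giving D = diag(2, 2, 2, 2, 2, 1, 1) and L = D - A. The multiplicity of 0 as a Laplacian eigenvalue equals the number of connected components. The 2 zero eigenvalues correspond to the 2 connected components. There are 2 zeros in the spectrum, matching the 2 components.

[0, 0, 1.3820, 1.3820, 2, 3.6180, 3.6180]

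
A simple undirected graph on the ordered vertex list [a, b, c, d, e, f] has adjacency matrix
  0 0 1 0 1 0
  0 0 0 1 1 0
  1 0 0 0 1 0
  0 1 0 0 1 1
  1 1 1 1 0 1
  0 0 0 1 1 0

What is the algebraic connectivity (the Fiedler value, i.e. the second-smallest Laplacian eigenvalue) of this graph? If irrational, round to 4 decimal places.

With the vertex order [a, b, c, d, e, f], the degrees are [2, 2, 2, 3, 5, 2], giving D = diag(2, 2, 2, 3, 5, 2) and L = D - A. The smallest Laplacian eigenvalue is always 0. The next one, lambda_2 = 1, measures how hard the graph is to disconnect: larger values mean better connectivity. There is one zero in the spectrum, matching the 1 component. By the matrix-tree theorem the graph has (1/6) * product of the nonzero eigenvalues = 24 spanning trees.

1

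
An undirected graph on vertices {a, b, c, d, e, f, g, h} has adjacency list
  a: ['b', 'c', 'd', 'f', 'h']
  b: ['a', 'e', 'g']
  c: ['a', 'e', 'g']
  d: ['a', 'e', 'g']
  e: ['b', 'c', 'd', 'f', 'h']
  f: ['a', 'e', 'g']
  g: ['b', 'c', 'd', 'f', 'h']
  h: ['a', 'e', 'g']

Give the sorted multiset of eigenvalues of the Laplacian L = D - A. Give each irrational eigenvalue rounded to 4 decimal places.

[0, 3, 3, 3, 3, 5, 5, 8]

Each diagonal entry of L is the vertex degree and each off-diagonal entry is -1 where an edge is present, 0 otherwise; in the order [a, b, c, d, e, f, g, h] the diagonal is [5, 3, 3, 3, 5, 3, 5, 3]. The multiplicity of 0 as a Laplacian eigenvalue equals the number of connected components. There is one zero in the spectrum, matching the 1 component. By the matrix-tree theorem the graph has (1/8) * product of the nonzero eigenvalues = 2025 spanning trees.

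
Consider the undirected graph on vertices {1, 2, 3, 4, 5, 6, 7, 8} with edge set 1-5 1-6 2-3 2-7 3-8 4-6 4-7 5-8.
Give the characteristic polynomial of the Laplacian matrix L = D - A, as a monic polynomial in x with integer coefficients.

Reading degrees in the order [1, 2, 3, 4, 5, 6, 7, 8] gives [2, 2, 2, 2, 2, 2, 2, 2]; set D = diag(2, 2, 2, 2, 2, 2, 2, 2) and form L = D - A. Computing det(xI - L) by cofactor expansion (or equivalently via sum-over-permutations) gives x^8 - 16x^7 + 104x^6 - 352x^5 + 660x^4 - 672x^3 + 336x^2 - 64x. Since p(0) = det(-L) = 0, x divides p(x). The eigenvalues sum to 16, which equals trace(L) = 2|E|.

x^8 - 16x^7 + 104x^6 - 352x^5 + 660x^4 - 672x^3 + 336x^2 - 64x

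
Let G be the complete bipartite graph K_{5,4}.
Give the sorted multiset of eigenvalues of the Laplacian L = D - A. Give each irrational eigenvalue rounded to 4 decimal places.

[0, 4, 4, 4, 4, 5, 5, 5, 9]

The graph has 9 vertices and degree multiset [5, 5, 5, 5, 4, 4, 4, 4, 4]; D is the diagonal matrix of degrees and L = D - A. L is symmetric positive semidefinite, so every eigenvalue is real and nonnegative. The single zero eigenvalue shows the graph is connected. By the matrix-tree theorem the graph has (1/9) * product of the nonzero eigenvalues = 32000 spanning trees.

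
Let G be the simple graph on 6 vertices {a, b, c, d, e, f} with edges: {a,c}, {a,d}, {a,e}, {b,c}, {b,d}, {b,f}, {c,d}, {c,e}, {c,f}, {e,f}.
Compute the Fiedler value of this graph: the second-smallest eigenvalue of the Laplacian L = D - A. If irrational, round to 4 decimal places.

Each diagonal entry of L is the vertex degree and each off-diagonal entry is -1 where an edge is present, 0 otherwise; in the order [a, b, c, d, e, f] the diagonal is [3, 3, 5, 3, 3, 3]. Computing the eigenvalues of L and sorting gives [0, 2.3820, 2.3820, 4.6180, 4.6180, 6]. The Fiedler value lambda_2 = 2.3820 is strictly positive, so the graph is connected. There is one zero in the spectrum, matching the 1 component. By the matrix-tree theorem the graph has (1/6) * product of the nonzero eigenvalues = 121 spanning trees.

2.3820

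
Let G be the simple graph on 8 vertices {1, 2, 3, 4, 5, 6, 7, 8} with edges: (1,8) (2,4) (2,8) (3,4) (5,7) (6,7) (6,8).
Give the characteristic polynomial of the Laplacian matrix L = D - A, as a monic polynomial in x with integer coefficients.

Each diagonal entry of L is the vertex degree and each off-diagonal entry is -1 where an edge is present, 0 otherwise; in the order [1, 2, 3, 4, 5, 6, 7, 8] the diagonal is [1, 2, 1, 2, 1, 2, 2, 3]. L has integer entries, so p(x) = det(xI - L) has integer coefficients. Expanding the determinant yields x^8 - 14x^7 + 77x^6 - 212x^5 + 308x^4 - 228x^3 + 75x^2 - 8x. The coefficient of x^7 equals -trace(L) = -14, matching the sum of degrees.

x^8 - 14x^7 + 77x^6 - 212x^5 + 308x^4 - 228x^3 + 75x^2 - 8x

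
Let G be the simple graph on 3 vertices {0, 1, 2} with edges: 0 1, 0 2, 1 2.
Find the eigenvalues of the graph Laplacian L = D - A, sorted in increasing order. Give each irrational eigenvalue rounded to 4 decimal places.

[0, 3, 3]

With the vertex order [0, 1, 2], the degrees are [2, 2, 2], giving D = diag(2, 2, 2) and L = D - A. The multiplicity of 0 as a Laplacian eigenvalue equals the number of connected components.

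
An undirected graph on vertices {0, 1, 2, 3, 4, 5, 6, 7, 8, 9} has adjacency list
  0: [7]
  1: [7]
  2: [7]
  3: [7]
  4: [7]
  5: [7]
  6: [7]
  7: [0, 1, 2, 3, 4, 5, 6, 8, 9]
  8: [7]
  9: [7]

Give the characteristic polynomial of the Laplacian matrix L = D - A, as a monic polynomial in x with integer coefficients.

With the vertex order [0, 1, 2, 3, 4, 5, 6, 7, 8, 9], the degrees are [1, 1, 1, 1, 1, 1, 1, 9, 1, 1], giving D = diag(1, 1, 1, 1, 1, 1, 1, 9, 1, 1) and L = D - A. L has integer entries, so p(x) = det(xI - L) has integer coefficients. Expanding the determinant yields x^10 - 18x^9 + 108x^8 - 336x^7 + 630x^6 - 756x^5 + 588x^4 - 288x^3 + 81x^2 - 10x. The constant term is 0 because L is singular (the all-ones vector lies in its kernel). There is one zero in the spectrum, matching the 1 component.

x^10 - 18x^9 + 108x^8 - 336x^7 + 630x^6 - 756x^5 + 588x^4 - 288x^3 + 81x^2 - 10x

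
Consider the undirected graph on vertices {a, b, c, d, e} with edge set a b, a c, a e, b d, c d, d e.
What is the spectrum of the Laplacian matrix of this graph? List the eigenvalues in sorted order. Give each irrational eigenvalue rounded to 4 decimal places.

Reading degrees in the order [a, b, c, d, e] gives [3, 2, 2, 3, 2]; set D = diag(3, 2, 2, 3, 2) and form L = D - A. Diagonalising L (or applying a numerical eigensolver to the 5x5 matrix) gives the spectrum above. The single zero eigenvalue shows the graph is connected. The largest eigenvalue, 5, is at most the vertex count 5.

[0, 2, 2, 3, 5]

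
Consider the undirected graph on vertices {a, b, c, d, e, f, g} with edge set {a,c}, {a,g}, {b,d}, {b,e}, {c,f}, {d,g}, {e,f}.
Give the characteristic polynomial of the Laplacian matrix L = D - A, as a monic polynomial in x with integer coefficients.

x^7 - 14x^6 + 77x^5 - 210x^4 + 294x^3 - 196x^2 + 49x

Each diagonal entry of L is the vertex degree and each off-diagonal entry is -1 where an edge is present, 0 otherwise; in the order [a, b, c, d, e, f, g] the diagonal is [2, 2, 2, 2, 2, 2, 2]. Computing det(xI - L) by cofactor expansion (or equivalently via sum-over-permutations) gives x^7 - 14x^6 + 77x^5 - 210x^4 + 294x^3 - 196x^2 + 49x. Since p(0) = det(-L) = 0, x divides p(x). By the matrix-tree theorem the graph has (1/7) * product of the nonzero eigenvalues = 7 spanning trees.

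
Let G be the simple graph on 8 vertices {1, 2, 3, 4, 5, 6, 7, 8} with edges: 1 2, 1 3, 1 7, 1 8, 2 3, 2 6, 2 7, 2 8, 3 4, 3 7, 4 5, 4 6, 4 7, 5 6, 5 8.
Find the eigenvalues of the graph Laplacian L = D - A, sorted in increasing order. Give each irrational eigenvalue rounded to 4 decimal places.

[0, 1.8299, 2.4384, 3.6889, 5, 5, 5.4812, 6.5616]

With the vertex order [1, 2, 3, 4, 5, 6, 7, 8], the degrees are [4, 5, 4, 4, 3, 3, 4, 3], giving D = diag(4, 5, 4, 4, 3, 3, 4, 3) and L = D - A. Diagonalising L (or applying a numerical eigensolver to the 8x8 matrix) gives the spectrum above. The single zero eigenvalue shows the graph is connected.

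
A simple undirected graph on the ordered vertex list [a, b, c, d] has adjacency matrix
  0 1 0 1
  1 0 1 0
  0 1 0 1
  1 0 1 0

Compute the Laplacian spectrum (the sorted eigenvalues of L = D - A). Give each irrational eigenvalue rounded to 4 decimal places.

[0, 2, 2, 4]

Reading degrees in the order [a, b, c, d] gives [2, 2, 2, 2]; set D = diag(2, 2, 2, 2) and form L = D - A. The multiplicity of 0 as a Laplacian eigenvalue equals the number of connected components. The single zero eigenvalue shows the graph is connected. There is one zero in the spectrum, matching the 1 component.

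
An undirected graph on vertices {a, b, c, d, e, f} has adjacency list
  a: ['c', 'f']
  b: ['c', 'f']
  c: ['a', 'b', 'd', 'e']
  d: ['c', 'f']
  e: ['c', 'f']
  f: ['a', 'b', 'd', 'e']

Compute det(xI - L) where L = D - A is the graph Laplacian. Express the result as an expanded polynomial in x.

x^6 - 16x^5 + 96x^4 - 272x^3 + 368x^2 - 192x

Reading degrees in the order [a, b, c, d, e, f] gives [2, 2, 4, 2, 2, 4]; set D = diag(2, 2, 4, 2, 2, 4) and form L = D - A. The eigenvalues of L are [0, 2, 2, 2, 4, 6]; the characteristic polynomial is the product of (x - lambda_i), which multiplies out to x^6 - 16x^5 + 96x^4 - 272x^3 + 368x^2 - 192x. Since p(0) = det(-L) = 0, x divides p(x). The largest eigenvalue, 6, is at most the vertex count 6.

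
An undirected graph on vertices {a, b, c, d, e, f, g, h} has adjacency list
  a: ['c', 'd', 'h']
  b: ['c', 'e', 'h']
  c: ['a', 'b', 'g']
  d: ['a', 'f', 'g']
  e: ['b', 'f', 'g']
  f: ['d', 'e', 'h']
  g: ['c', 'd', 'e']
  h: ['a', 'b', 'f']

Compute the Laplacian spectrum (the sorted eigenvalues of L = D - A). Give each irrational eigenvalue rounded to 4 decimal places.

[0, 2, 2, 2, 4, 4, 4, 6]

With the vertex order [a, b, c, d, e, f, g, h], the degrees are [3, 3, 3, 3, 3, 3, 3, 3], giving D = diag(3, 3, 3, 3, 3, 3, 3, 3) and L = D - A. Since every row of L sums to 0, the all-ones vector is in the kernel and 0 is an eigenvalue. The largest eigenvalue, 6, is at most the vertex count 8.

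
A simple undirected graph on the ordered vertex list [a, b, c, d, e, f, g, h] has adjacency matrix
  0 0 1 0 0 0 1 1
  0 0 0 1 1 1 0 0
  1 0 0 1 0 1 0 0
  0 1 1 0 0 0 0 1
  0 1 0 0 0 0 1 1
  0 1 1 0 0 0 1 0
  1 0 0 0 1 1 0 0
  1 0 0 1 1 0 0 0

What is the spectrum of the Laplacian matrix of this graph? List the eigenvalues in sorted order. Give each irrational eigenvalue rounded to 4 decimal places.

Reading degrees in the order [a, b, c, d, e, f, g, h] gives [3, 3, 3, 3, 3, 3, 3, 3]; set D = diag(3, 3, 3, 3, 3, 3, 3, 3) and form L = D - A. The multiplicity of 0 as a Laplacian eigenvalue equals the number of connected components. The single zero eigenvalue shows the graph is connected.

[0, 2, 2, 2, 4, 4, 4, 6]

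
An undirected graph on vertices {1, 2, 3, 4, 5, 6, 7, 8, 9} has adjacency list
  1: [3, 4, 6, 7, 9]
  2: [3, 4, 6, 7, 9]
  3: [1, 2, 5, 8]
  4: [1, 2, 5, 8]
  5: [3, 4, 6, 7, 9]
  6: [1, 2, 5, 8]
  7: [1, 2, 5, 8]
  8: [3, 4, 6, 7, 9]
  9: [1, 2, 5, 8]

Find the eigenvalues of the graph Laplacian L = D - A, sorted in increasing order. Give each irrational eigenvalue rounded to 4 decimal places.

[0, 4, 4, 4, 4, 5, 5, 5, 9]

Each diagonal entry of L is the vertex degree and each off-diagonal entry is -1 where an edge is present, 0 otherwise; in the order [1, 2, 3, 4, 5, 6, 7, 8, 9] the diagonal is [5, 5, 4, 4, 5, 4, 4, 5, 4]. L is symmetric positive semidefinite, so every eigenvalue is real and nonnegative. By the matrix-tree theorem the graph has (1/9) * product of the nonzero eigenvalues = 32000 spanning trees.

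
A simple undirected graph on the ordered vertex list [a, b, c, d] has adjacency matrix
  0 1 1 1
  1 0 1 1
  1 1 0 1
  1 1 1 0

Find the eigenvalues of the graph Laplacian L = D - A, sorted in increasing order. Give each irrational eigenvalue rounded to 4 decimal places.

[0, 4, 4, 4]

Each diagonal entry of L is the vertex degree and each off-diagonal entry is -1 where an edge is present, 0 otherwise; in the order [a, b, c, d] the diagonal is [3, 3, 3, 3]. L is symmetric positive semidefinite, so every eigenvalue is real and nonnegative. The single zero eigenvalue shows the graph is connected. There is one zero in the spectrum, matching the 1 component.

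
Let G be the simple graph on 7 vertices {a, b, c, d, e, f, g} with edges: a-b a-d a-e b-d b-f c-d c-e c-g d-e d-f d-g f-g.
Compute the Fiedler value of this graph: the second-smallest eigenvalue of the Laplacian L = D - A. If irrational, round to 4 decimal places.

2

Reading degrees in the order [a, b, c, d, e, f, g] gives [3, 3, 3, 6, 3, 3, 3]; set D = diag(3, 3, 3, 6, 3, 3, 3) and form L = D - A. The sorted Laplacian eigenvalues are [0, 2, 2, 4, 4, 5, 7]; the algebraic connectivity is the second entry, 2. The eigenvalues sum to 24, which equals trace(L) = 2|E|.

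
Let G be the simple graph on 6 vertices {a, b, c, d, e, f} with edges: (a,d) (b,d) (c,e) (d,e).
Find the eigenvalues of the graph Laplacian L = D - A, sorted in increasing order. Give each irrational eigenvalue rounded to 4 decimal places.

[0, 0, 0.5188, 1, 2.3111, 4.1701]

With the vertex order [a, b, c, d, e, f], the degrees are [1, 1, 1, 3, 2, 0], giving D = diag(1, 1, 1, 3, 2, 0) and L = D - A. The multiplicity of 0 as a Laplacian eigenvalue equals the number of connected components. The 2 zero eigenvalues correspond to the 2 connected components. The eigenvalues sum to 8, which equals trace(L) = 2|E|.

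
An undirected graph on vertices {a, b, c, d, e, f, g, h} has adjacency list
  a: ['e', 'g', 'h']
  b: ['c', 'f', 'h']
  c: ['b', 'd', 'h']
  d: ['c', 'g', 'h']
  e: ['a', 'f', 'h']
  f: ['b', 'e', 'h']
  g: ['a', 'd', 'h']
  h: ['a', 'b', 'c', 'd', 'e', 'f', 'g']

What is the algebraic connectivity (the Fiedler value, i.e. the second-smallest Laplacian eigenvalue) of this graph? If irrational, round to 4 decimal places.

Reading degrees in the order [a, b, c, d, e, f, g, h] gives [3, 3, 3, 3, 3, 3, 3, 7]; set D = diag(3, 3, 3, 3, 3, 3, 3, 7) and form L = D - A. The sorted Laplacian eigenvalues are [0, 1.7530, 1.7530, 3.4450, 3.4450, 4.8019, 4.8019, 8]; the algebraic connectivity is the second entry, 1.7530. By the matrix-tree theorem the graph has (1/8) * product of the nonzero eigenvalues = 841 spanning trees.

1.7530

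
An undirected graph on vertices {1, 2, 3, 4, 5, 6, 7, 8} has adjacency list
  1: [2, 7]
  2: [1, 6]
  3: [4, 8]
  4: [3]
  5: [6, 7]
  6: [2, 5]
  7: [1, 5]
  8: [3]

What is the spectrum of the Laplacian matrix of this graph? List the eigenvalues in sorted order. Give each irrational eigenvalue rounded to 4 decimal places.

[0, 0, 1, 1.3820, 1.3820, 3, 3.6180, 3.6180]

With the vertex order [1, 2, 3, 4, 5, 6, 7, 8], the degrees are [2, 2, 2, 1, 2, 2, 2, 1], giving D = diag(2, 2, 2, 1, 2, 2, 2, 1) and L = D - A. The multiplicity of 0 as a Laplacian eigenvalue equals the number of connected components. The 2 zero eigenvalues correspond to the 2 connected components.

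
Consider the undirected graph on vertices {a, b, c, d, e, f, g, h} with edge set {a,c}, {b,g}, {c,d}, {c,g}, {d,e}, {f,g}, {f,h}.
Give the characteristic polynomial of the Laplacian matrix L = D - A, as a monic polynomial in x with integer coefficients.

Reading degrees in the order [a, b, c, d, e, f, g, h] gives [1, 1, 3, 2, 1, 2, 3, 1]; set D = diag(1, 1, 3, 2, 1, 2, 3, 1) and form L = D - A. Computing det(xI - L) by cofactor expansion (or equivalently via sum-over-permutations) gives x^8 - 14x^7 + 76x^6 - 204x^5 + 286x^4 - 204x^3 + 68x^2 - 8x. Since p(0) = det(-L) = 0, x divides p(x).

x^8 - 14x^7 + 76x^6 - 204x^5 + 286x^4 - 204x^3 + 68x^2 - 8x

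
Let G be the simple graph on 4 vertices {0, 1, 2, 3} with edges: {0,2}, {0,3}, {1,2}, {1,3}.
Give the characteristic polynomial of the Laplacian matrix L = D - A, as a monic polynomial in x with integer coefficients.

x^4 - 8x^3 + 20x^2 - 16x

Each diagonal entry of L is the vertex degree and each off-diagonal entry is -1 where an edge is present, 0 otherwise; in the order [0, 1, 2, 3] the diagonal is [2, 2, 2, 2]. L has integer entries, so p(x) = det(xI - L) has integer coefficients. Expanding the determinant yields x^4 - 8x^3 + 20x^2 - 16x. The constant term is 0 because L is singular (the all-ones vector lies in its kernel). There is one zero in the spectrum, matching the 1 component.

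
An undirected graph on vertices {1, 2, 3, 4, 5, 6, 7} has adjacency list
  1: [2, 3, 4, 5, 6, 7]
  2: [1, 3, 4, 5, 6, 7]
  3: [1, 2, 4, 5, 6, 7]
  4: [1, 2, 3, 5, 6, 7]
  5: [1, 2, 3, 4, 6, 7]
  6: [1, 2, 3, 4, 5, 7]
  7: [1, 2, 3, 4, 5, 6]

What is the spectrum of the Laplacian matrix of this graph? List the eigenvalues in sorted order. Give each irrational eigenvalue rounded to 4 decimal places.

[0, 7, 7, 7, 7, 7, 7]

Reading degrees in the order [1, 2, 3, 4, 5, 6, 7] gives [6, 6, 6, 6, 6, 6, 6]; set D = diag(6, 6, 6, 6, 6, 6, 6) and form L = D - A. The multiplicity of 0 as a Laplacian eigenvalue equals the number of connected components. By the matrix-tree theorem the graph has (1/7) * product of the nonzero eigenvalues = 16807 spanning trees.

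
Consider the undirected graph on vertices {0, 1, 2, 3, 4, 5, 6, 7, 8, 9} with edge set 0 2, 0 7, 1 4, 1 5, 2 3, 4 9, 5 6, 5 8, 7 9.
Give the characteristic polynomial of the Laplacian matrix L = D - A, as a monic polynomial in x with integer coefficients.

x^10 - 18x^9 + 135x^8 - 548x^7 + 1310x^6 - 1882x^5 + 1590x^4 - 736x^3 + 158x^2 - 10x

Reading degrees in the order [0, 1, 2, 3, 4, 5, 6, 7, 8, 9] gives [2, 2, 2, 1, 2, 3, 1, 2, 1, 2]; set D = diag(2, 2, 2, 1, 2, 3, 1, 2, 1, 2) and form L = D - A. Computing det(xI - L) by cofactor expansion (or equivalently via sum-over-permutations) gives x^10 - 18x^9 + 135x^8 - 548x^7 + 1310x^6 - 1882x^5 + 1590x^4 - 736x^3 + 158x^2 - 10x. The coefficient of x^9 equals -trace(L) = -18, matching the sum of degrees. By the matrix-tree theorem the graph has (1/10) * product of the nonzero eigenvalues = 1 spanning tree. The eigenvalues sum to 18, which equals trace(L) = 2|E|.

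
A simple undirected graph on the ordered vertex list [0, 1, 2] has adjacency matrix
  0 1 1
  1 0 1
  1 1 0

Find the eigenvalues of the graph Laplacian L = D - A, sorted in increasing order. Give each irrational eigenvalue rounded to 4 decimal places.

With the vertex order [0, 1, 2], the degrees are [2, 2, 2], giving D = diag(2, 2, 2) and L = D - A. L is symmetric positive semidefinite, so every eigenvalue is real and nonnegative. The single zero eigenvalue shows the graph is connected.

[0, 3, 3]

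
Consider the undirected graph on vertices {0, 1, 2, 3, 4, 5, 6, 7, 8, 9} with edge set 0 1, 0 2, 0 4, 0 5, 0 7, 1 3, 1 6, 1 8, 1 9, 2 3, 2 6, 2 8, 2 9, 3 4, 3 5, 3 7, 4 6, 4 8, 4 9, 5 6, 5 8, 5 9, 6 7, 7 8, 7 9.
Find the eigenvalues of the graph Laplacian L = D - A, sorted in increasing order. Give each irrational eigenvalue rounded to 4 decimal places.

[0, 5, 5, 5, 5, 5, 5, 5, 5, 10]

Each diagonal entry of L is the vertex degree and each off-diagonal entry is -1 where an edge is present, 0 otherwise; in the order [0, 1, 2, 3, 4, 5, 6, 7, 8, 9] the diagonal is [5, 5, 5, 5, 5, 5, 5, 5, 5, 5]. Since every row of L sums to 0, the all-ones vector is in the kernel and 0 is an eigenvalue. By the matrix-tree theorem the graph has (1/10) * product of the nonzero eigenvalues = 390625 spanning trees.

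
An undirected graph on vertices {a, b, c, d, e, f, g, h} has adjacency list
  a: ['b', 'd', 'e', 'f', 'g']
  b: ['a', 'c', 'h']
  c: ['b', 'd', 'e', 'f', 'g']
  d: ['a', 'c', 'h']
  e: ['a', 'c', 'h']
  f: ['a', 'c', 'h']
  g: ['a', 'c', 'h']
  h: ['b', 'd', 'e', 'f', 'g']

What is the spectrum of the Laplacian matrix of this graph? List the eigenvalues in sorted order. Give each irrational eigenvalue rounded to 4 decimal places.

With the vertex order [a, b, c, d, e, f, g, h], the degrees are [5, 3, 5, 3, 3, 3, 3, 5], giving D = diag(5, 3, 5, 3, 3, 3, 3, 5) and L = D - A. Since every row of L sums to 0, the all-ones vector is in the kernel and 0 is an eigenvalue. The single zero eigenvalue shows the graph is connected.

[0, 3, 3, 3, 3, 5, 5, 8]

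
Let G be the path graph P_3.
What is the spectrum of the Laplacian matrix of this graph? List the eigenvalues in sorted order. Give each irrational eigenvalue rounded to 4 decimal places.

The graph has 3 vertices and degree multiset [2, 1, 1]; D is the diagonal matrix of degrees and L = D - A. The multiplicity of 0 as a Laplacian eigenvalue equals the number of connected components. The single zero eigenvalue shows the graph is connected. The largest eigenvalue, 3, is at most the vertex count 3. The eigenvalues sum to 4, which equals trace(L) = 2|E|.

[0, 1, 3]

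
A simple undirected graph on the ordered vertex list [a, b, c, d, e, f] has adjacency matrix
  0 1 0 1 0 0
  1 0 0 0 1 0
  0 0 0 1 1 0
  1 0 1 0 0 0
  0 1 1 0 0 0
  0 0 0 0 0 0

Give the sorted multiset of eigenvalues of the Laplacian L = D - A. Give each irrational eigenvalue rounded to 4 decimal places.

[0, 0, 1.3820, 1.3820, 3.6180, 3.6180]

With the vertex order [a, b, c, d, e, f], the degrees are [2, 2, 2, 2, 2, 0], giving D = diag(2, 2, 2, 2, 2, 0) and L = D - A. The multiplicity of 0 as a Laplacian eigenvalue equals the number of connected components. The 2 zero eigenvalues correspond to the 2 connected components. The largest eigenvalue, 3.6180, is at most the vertex count 6.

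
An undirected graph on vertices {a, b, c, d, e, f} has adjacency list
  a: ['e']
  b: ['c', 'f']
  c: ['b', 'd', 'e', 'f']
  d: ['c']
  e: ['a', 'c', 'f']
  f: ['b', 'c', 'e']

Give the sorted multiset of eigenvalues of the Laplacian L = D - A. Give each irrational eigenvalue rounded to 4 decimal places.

With the vertex order [a, b, c, d, e, f], the degrees are [1, 2, 4, 1, 3, 3], giving D = diag(1, 2, 4, 1, 3, 3) and L = D - A. Since every row of L sums to 0, the all-ones vector is in the kernel and 0 is an eigenvalue. The eigenvalues sum to 14, which equals trace(L) = 2|E|.

[0, 0.6972, 1.1392, 2.7459, 4.3028, 5.1149]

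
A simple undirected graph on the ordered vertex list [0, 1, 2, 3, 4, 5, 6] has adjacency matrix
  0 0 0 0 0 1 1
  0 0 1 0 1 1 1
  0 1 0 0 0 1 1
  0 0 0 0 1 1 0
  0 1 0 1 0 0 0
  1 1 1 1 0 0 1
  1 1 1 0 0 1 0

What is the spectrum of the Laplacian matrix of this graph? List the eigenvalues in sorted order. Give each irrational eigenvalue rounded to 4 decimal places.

[0, 1.1227, 2.1333, 2.7298, 4.5943, 5.2506, 6.1693]

Reading degrees in the order [0, 1, 2, 3, 4, 5, 6] gives [2, 4, 3, 2, 2, 5, 4]; set D = diag(2, 4, 3, 2, 2, 5, 4) and form L = D - A. L is symmetric positive semidefinite, so every eigenvalue is real and nonnegative. The single zero eigenvalue shows the graph is connected. The eigenvalues sum to 22, which equals trace(L) = 2|E|.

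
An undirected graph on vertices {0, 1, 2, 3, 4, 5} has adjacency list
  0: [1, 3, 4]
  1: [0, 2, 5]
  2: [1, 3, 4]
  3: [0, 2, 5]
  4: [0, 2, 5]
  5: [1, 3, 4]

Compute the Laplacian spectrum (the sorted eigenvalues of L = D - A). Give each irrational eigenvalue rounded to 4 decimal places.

[0, 3, 3, 3, 3, 6]

Each diagonal entry of L is the vertex degree and each off-diagonal entry is -1 where an edge is present, 0 otherwise; in the order [0, 1, 2, 3, 4, 5] the diagonal is [3, 3, 3, 3, 3, 3]. L is symmetric positive semidefinite, so every eigenvalue is real and nonnegative. The largest eigenvalue, 6, is at most the vertex count 6.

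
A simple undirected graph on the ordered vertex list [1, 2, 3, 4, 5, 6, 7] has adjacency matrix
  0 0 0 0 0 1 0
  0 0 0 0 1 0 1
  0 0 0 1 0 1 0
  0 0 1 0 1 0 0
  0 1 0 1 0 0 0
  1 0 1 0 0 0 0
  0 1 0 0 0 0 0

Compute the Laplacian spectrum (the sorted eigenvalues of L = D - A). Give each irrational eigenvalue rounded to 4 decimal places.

[0, 0.1981, 0.7530, 1.5550, 2.4450, 3.2470, 3.8019]

Reading degrees in the order [1, 2, 3, 4, 5, 6, 7] gives [1, 2, 2, 2, 2, 2, 1]; set D = diag(1, 2, 2, 2, 2, 2, 1) and form L = D - A. L is symmetric positive semidefinite, so every eigenvalue is real and nonnegative.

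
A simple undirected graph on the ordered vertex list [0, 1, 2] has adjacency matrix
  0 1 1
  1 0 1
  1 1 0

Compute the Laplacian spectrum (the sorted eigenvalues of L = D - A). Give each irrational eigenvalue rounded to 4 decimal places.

[0, 3, 3]

Each diagonal entry of L is the vertex degree and each off-diagonal entry is -1 where an edge is present, 0 otherwise; in the order [0, 1, 2] the diagonal is [2, 2, 2]. L is symmetric positive semidefinite, so every eigenvalue is real and nonnegative. There is one zero in the spectrum, matching the 1 component.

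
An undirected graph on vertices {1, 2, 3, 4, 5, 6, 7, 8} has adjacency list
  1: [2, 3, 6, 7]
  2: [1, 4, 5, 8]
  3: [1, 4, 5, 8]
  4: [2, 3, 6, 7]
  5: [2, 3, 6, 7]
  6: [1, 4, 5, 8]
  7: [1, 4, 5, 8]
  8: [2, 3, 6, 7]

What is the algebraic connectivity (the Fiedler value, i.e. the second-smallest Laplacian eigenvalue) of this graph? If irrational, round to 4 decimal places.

Each diagonal entry of L is the vertex degree and each off-diagonal entry is -1 where an edge is present, 0 otherwise; in the order [1, 2, 3, 4, 5, 6, 7, 8] the diagonal is [4, 4, 4, 4, 4, 4, 4, 4]. The smallest Laplacian eigenvalue is always 0. The next one, lambda_2 = 4, measures how hard the graph is to disconnect: larger values mean better connectivity.

4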